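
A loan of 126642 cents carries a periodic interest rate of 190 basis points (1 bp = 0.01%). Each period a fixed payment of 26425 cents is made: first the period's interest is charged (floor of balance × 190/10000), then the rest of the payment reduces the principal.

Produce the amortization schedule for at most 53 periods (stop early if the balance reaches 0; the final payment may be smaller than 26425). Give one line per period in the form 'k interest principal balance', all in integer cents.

1. interest=⌊126642·190/10000⌋=2406; principal=26425-2406=24019; balance=126642-24019=102623
2. interest=⌊102623·190/10000⌋=1949; principal=26425-1949=24476; balance=102623-24476=78147
3. interest=⌊78147·190/10000⌋=1484; principal=26425-1484=24941; balance=78147-24941=53206
4. interest=⌊53206·190/10000⌋=1010; principal=26425-1010=25415; balance=53206-25415=27791
5. interest=⌊27791·190/10000⌋=528; principal=26425-528=25897; balance=27791-25897=1894
6. interest=⌊1894·190/10000⌋=35; principal=min(26425-35,1894)=1894; balance=1894-1894=0

1 2406 24019 102623
2 1949 24476 78147
3 1484 24941 53206
4 1010 25415 27791
5 528 25897 1894
6 35 1894 0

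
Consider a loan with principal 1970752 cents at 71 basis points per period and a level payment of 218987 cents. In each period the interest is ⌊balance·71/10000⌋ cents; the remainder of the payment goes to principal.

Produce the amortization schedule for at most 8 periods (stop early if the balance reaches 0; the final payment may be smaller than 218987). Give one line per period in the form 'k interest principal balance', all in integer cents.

1. interest=⌊1970752·71/10000⌋=13992; principal=218987-13992=204995; balance=1970752-204995=1765757
2. interest=⌊1765757·71/10000⌋=12536; principal=218987-12536=206451; balance=1765757-206451=1559306
3. interest=⌊1559306·71/10000⌋=11071; principal=218987-11071=207916; balance=1559306-207916=1351390
4. interest=⌊1351390·71/10000⌋=9594; principal=218987-9594=209393; balance=1351390-209393=1141997
5. interest=⌊1141997·71/10000⌋=8108; principal=218987-8108=210879; balance=1141997-210879=931118
6. interest=⌊931118·71/10000⌋=6610; principal=218987-6610=212377; balance=931118-212377=718741
7. interest=⌊718741·71/10000⌋=5103; principal=218987-5103=213884; balance=718741-213884=504857
8. interest=⌊504857·71/10000⌋=3584; principal=218987-3584=215403; balance=504857-215403=289454

1 13992 204995 1765757
2 12536 206451 1559306
3 11071 207916 1351390
4 9594 209393 1141997
5 8108 210879 931118
6 6610 212377 718741
7 5103 213884 504857
8 3584 215403 289454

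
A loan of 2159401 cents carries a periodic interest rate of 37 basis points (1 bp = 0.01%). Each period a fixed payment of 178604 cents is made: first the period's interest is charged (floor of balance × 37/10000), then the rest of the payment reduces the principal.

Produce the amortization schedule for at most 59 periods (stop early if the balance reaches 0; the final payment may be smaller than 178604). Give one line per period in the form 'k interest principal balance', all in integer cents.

1 7989 170615 1988786
2 7358 171246 1817540
3 6724 171880 1645660
4 6088 172516 1473144
5 5450 173154 1299990
6 4809 173795 1126195
7 4166 174438 951757
8 3521 175083 776674
9 2873 175731 600943
10 2223 176381 424562
11 1570 177034 247528
12 915 177689 69839
13 258 69839 0

1. interest=⌊2159401·37/10000⌋=7989; principal=178604-7989=170615; balance=2159401-170615=1988786
2. interest=⌊1988786·37/10000⌋=7358; principal=178604-7358=171246; balance=1988786-171246=1817540
3. interest=⌊1817540·37/10000⌋=6724; principal=178604-6724=171880; balance=1817540-171880=1645660
4. interest=⌊1645660·37/10000⌋=6088; principal=178604-6088=172516; balance=1645660-172516=1473144
5. interest=⌊1473144·37/10000⌋=5450; principal=178604-5450=173154; balance=1473144-173154=1299990
6. interest=⌊1299990·37/10000⌋=4809; principal=178604-4809=173795; balance=1299990-173795=1126195
7. interest=⌊1126195·37/10000⌋=4166; principal=178604-4166=174438; balance=1126195-174438=951757
8. interest=⌊951757·37/10000⌋=3521; principal=178604-3521=175083; balance=951757-175083=776674
9. interest=⌊776674·37/10000⌋=2873; principal=178604-2873=175731; balance=776674-175731=600943
10. interest=⌊600943·37/10000⌋=2223; principal=178604-2223=176381; balance=600943-176381=424562
11. interest=⌊424562·37/10000⌋=1570; principal=178604-1570=177034; balance=424562-177034=247528
12. interest=⌊247528·37/10000⌋=915; principal=178604-915=177689; balance=247528-177689=69839
13. interest=⌊69839·37/10000⌋=258; principal=min(178604-258,69839)=69839; balance=69839-69839=0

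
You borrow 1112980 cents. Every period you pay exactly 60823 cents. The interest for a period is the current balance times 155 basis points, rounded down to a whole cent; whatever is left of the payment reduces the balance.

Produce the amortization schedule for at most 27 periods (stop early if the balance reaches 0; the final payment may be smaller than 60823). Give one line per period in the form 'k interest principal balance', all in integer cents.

1. interest=⌊1112980·155/10000⌋=17251; principal=60823-17251=43572; balance=1112980-43572=1069408
2. interest=⌊1069408·155/10000⌋=16575; principal=60823-16575=44248; balance=1069408-44248=1025160
3. interest=⌊1025160·155/10000⌋=15889; principal=60823-15889=44934; balance=1025160-44934=980226
4. interest=⌊980226·155/10000⌋=15193; principal=60823-15193=45630; balance=980226-45630=934596
5. interest=⌊934596·155/10000⌋=14486; principal=60823-14486=46337; balance=934596-46337=888259
6. interest=⌊888259·155/10000⌋=13768; principal=60823-13768=47055; balance=888259-47055=841204
7. interest=⌊841204·155/10000⌋=13038; principal=60823-13038=47785; balance=841204-47785=793419
8. interest=⌊793419·155/10000⌋=12297; principal=60823-12297=48526; balance=793419-48526=744893
9. interest=⌊744893·155/10000⌋=11545; principal=60823-11545=49278; balance=744893-49278=695615
10. interest=⌊695615·155/10000⌋=10782; principal=60823-10782=50041; balance=695615-50041=645574
11. interest=⌊645574·155/10000⌋=10006; principal=60823-10006=50817; balance=645574-50817=594757
12. interest=⌊594757·155/10000⌋=9218; principal=60823-9218=51605; balance=594757-51605=543152
13. interest=⌊543152·155/10000⌋=8418; principal=60823-8418=52405; balance=543152-52405=490747
14. interest=⌊490747·155/10000⌋=7606; principal=60823-7606=53217; balance=490747-53217=437530
15. interest=⌊437530·155/10000⌋=6781; principal=60823-6781=54042; balance=437530-54042=383488
16. interest=⌊383488·155/10000⌋=5944; principal=60823-5944=54879; balance=383488-54879=328609
17. interest=⌊328609·155/10000⌋=5093; principal=60823-5093=55730; balance=328609-55730=272879
18. interest=⌊272879·155/10000⌋=4229; principal=60823-4229=56594; balance=272879-56594=216285
19. interest=⌊216285·155/10000⌋=3352; principal=60823-3352=57471; balance=216285-57471=158814
20. interest=⌊158814·155/10000⌋=2461; principal=60823-2461=58362; balance=158814-58362=100452
21. interest=⌊100452·155/10000⌋=1557; principal=60823-1557=59266; balance=100452-59266=41186
22. interest=⌊41186·155/10000⌋=638; principal=min(60823-638,41186)=41186; balance=41186-41186=0

1 17251 43572 1069408
2 16575 44248 1025160
3 15889 44934 980226
4 15193 45630 934596
5 14486 46337 888259
6 13768 47055 841204
7 13038 47785 793419
8 12297 48526 744893
9 11545 49278 695615
10 10782 50041 645574
11 10006 50817 594757
12 9218 51605 543152
13 8418 52405 490747
14 7606 53217 437530
15 6781 54042 383488
16 5944 54879 328609
17 5093 55730 272879
18 4229 56594 216285
19 3352 57471 158814
20 2461 58362 100452
21 1557 59266 41186
22 638 41186 0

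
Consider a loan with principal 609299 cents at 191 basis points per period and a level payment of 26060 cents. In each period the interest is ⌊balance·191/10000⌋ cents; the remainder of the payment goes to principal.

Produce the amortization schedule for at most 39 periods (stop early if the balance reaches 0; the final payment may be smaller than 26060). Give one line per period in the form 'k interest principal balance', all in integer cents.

1. interest=⌊609299·191/10000⌋=11637; principal=26060-11637=14423; balance=609299-14423=594876
2. interest=⌊594876·191/10000⌋=11362; principal=26060-11362=14698; balance=594876-14698=580178
3. interest=⌊580178·191/10000⌋=11081; principal=26060-11081=14979; balance=580178-14979=565199
4. interest=⌊565199·191/10000⌋=10795; principal=26060-10795=15265; balance=565199-15265=549934
5. interest=⌊549934·191/10000⌋=10503; principal=26060-10503=15557; balance=549934-15557=534377
6. interest=⌊534377·191/10000⌋=10206; principal=26060-10206=15854; balance=534377-15854=518523
7. interest=⌊518523·191/10000⌋=9903; principal=26060-9903=16157; balance=518523-16157=502366
8. interest=⌊502366·191/10000⌋=9595; principal=26060-9595=16465; balance=502366-16465=485901
9. interest=⌊485901·191/10000⌋=9280; principal=26060-9280=16780; balance=485901-16780=469121
10. interest=⌊469121·191/10000⌋=8960; principal=26060-8960=17100; balance=469121-17100=452021
11. interest=⌊452021·191/10000⌋=8633; principal=26060-8633=17427; balance=452021-17427=434594
12. interest=⌊434594·191/10000⌋=8300; principal=26060-8300=17760; balance=434594-17760=416834
13. interest=⌊416834·191/10000⌋=7961; principal=26060-7961=18099; balance=416834-18099=398735
14. interest=⌊398735·191/10000⌋=7615; principal=26060-7615=18445; balance=398735-18445=380290
15. interest=⌊380290·191/10000⌋=7263; principal=26060-7263=18797; balance=380290-18797=361493
16. interest=⌊361493·191/10000⌋=6904; principal=26060-6904=19156; balance=361493-19156=342337
17. interest=⌊342337·191/10000⌋=6538; principal=26060-6538=19522; balance=342337-19522=322815
18. interest=⌊322815·191/10000⌋=6165; principal=26060-6165=19895; balance=322815-19895=302920
19. interest=⌊302920·191/10000⌋=5785; principal=26060-5785=20275; balance=302920-20275=282645
20. interest=⌊282645·191/10000⌋=5398; principal=26060-5398=20662; balance=282645-20662=261983
21. interest=⌊261983·191/10000⌋=5003; principal=26060-5003=21057; balance=261983-21057=240926
22. interest=⌊240926·191/10000⌋=4601; principal=26060-4601=21459; balance=240926-21459=219467
23. interest=⌊219467·191/10000⌋=4191; principal=26060-4191=21869; balance=219467-21869=197598
24. interest=⌊197598·191/10000⌋=3774; principal=26060-3774=22286; balance=197598-22286=175312
25. interest=⌊175312·191/10000⌋=3348; principal=26060-3348=22712; balance=175312-22712=152600
26. interest=⌊152600·191/10000⌋=2914; principal=26060-2914=23146; balance=152600-23146=129454
27. interest=⌊129454·191/10000⌋=2472; principal=26060-2472=23588; balance=129454-23588=105866
28. interest=⌊105866·191/10000⌋=2022; principal=26060-2022=24038; balance=105866-24038=81828
29. interest=⌊81828·191/10000⌋=1562; principal=26060-1562=24498; balance=81828-24498=57330
30. interest=⌊57330·191/10000⌋=1095; principal=26060-1095=24965; balance=57330-24965=32365
31. interest=⌊32365·191/10000⌋=618; principal=26060-618=25442; balance=32365-25442=6923
32. interest=⌊6923·191/10000⌋=132; principal=min(26060-132,6923)=6923; balance=6923-6923=0

1 11637 14423 594876
2 11362 14698 580178
3 11081 14979 565199
4 10795 15265 549934
5 10503 15557 534377
6 10206 15854 518523
7 9903 16157 502366
8 9595 16465 485901
9 9280 16780 469121
10 8960 17100 452021
11 8633 17427 434594
12 8300 17760 416834
13 7961 18099 398735
14 7615 18445 380290
15 7263 18797 361493
16 6904 19156 342337
17 6538 19522 322815
18 6165 19895 302920
19 5785 20275 282645
20 5398 20662 261983
21 5003 21057 240926
22 4601 21459 219467
23 4191 21869 197598
24 3774 22286 175312
25 3348 22712 152600
26 2914 23146 129454
27 2472 23588 105866
28 2022 24038 81828
29 1562 24498 57330
30 1095 24965 32365
31 618 25442 6923
32 132 6923 0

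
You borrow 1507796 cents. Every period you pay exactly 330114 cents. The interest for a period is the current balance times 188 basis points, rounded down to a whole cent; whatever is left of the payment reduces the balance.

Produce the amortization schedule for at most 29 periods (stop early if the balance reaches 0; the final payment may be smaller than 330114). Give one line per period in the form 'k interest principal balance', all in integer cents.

1 28346 301768 1206028
2 22673 307441 898587
3 16893 313221 585366
4 11004 319110 266256
5 5005 266256 0

1. interest=⌊1507796·188/10000⌋=28346; principal=330114-28346=301768; balance=1507796-301768=1206028
2. interest=⌊1206028·188/10000⌋=22673; principal=330114-22673=307441; balance=1206028-307441=898587
3. interest=⌊898587·188/10000⌋=16893; principal=330114-16893=313221; balance=898587-313221=585366
4. interest=⌊585366·188/10000⌋=11004; principal=330114-11004=319110; balance=585366-319110=266256
5. interest=⌊266256·188/10000⌋=5005; principal=min(330114-5005,266256)=266256; balance=266256-266256=0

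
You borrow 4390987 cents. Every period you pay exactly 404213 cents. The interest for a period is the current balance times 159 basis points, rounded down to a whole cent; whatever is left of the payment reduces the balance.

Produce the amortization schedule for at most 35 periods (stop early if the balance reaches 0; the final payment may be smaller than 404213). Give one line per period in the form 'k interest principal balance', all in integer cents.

1 69816 334397 4056590
2 64499 339714 3716876
3 59098 345115 3371761
4 53610 350603 3021158
5 48036 356177 2664981
6 42373 361840 2303141
7 36619 367594 1935547
8 30775 373438 1562109
9 24837 379376 1182733
10 18805 385408 797325
11 12677 391536 405789
12 6452 397761 8028
13 127 8028 0

1. interest=⌊4390987·159/10000⌋=69816; principal=404213-69816=334397; balance=4390987-334397=4056590
2. interest=⌊4056590·159/10000⌋=64499; principal=404213-64499=339714; balance=4056590-339714=3716876
3. interest=⌊3716876·159/10000⌋=59098; principal=404213-59098=345115; balance=3716876-345115=3371761
4. interest=⌊3371761·159/10000⌋=53610; principal=404213-53610=350603; balance=3371761-350603=3021158
5. interest=⌊3021158·159/10000⌋=48036; principal=404213-48036=356177; balance=3021158-356177=2664981
6. interest=⌊2664981·159/10000⌋=42373; principal=404213-42373=361840; balance=2664981-361840=2303141
7. interest=⌊2303141·159/10000⌋=36619; principal=404213-36619=367594; balance=2303141-367594=1935547
8. interest=⌊1935547·159/10000⌋=30775; principal=404213-30775=373438; balance=1935547-373438=1562109
9. interest=⌊1562109·159/10000⌋=24837; principal=404213-24837=379376; balance=1562109-379376=1182733
10. interest=⌊1182733·159/10000⌋=18805; principal=404213-18805=385408; balance=1182733-385408=797325
11. interest=⌊797325·159/10000⌋=12677; principal=404213-12677=391536; balance=797325-391536=405789
12. interest=⌊405789·159/10000⌋=6452; principal=404213-6452=397761; balance=405789-397761=8028
13. interest=⌊8028·159/10000⌋=127; principal=min(404213-127,8028)=8028; balance=8028-8028=0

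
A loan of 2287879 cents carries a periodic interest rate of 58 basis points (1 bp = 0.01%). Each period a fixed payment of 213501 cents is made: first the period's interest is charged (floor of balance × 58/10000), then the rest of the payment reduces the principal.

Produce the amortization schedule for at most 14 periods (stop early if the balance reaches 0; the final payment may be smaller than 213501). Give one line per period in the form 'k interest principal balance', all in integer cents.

1. interest=⌊2287879·58/10000⌋=13269; principal=213501-13269=200232; balance=2287879-200232=2087647
2. interest=⌊2087647·58/10000⌋=12108; principal=213501-12108=201393; balance=2087647-201393=1886254
3. interest=⌊1886254·58/10000⌋=10940; principal=213501-10940=202561; balance=1886254-202561=1683693
4. interest=⌊1683693·58/10000⌋=9765; principal=213501-9765=203736; balance=1683693-203736=1479957
5. interest=⌊1479957·58/10000⌋=8583; principal=213501-8583=204918; balance=1479957-204918=1275039
6. interest=⌊1275039·58/10000⌋=7395; principal=213501-7395=206106; balance=1275039-206106=1068933
7. interest=⌊1068933·58/10000⌋=6199; principal=213501-6199=207302; balance=1068933-207302=861631
8. interest=⌊861631·58/10000⌋=4997; principal=213501-4997=208504; balance=861631-208504=653127
9. interest=⌊653127·58/10000⌋=3788; principal=213501-3788=209713; balance=653127-209713=443414
10. interest=⌊443414·58/10000⌋=2571; principal=213501-2571=210930; balance=443414-210930=232484
11. interest=⌊232484·58/10000⌋=1348; principal=213501-1348=212153; balance=232484-212153=20331
12. interest=⌊20331·58/10000⌋=117; principal=min(213501-117,20331)=20331; balance=20331-20331=0

1 13269 200232 2087647
2 12108 201393 1886254
3 10940 202561 1683693
4 9765 203736 1479957
5 8583 204918 1275039
6 7395 206106 1068933
7 6199 207302 861631
8 4997 208504 653127
9 3788 209713 443414
10 2571 210930 232484
11 1348 212153 20331
12 117 20331 0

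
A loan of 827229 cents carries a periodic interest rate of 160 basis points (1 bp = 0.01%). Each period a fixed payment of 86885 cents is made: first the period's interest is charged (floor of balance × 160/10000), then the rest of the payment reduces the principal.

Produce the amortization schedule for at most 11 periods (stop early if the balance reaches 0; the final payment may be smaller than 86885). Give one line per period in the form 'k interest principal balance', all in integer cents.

1 13235 73650 753579
2 12057 74828 678751
3 10860 76025 602726
4 9643 77242 525484
5 8407 78478 447006
6 7152 79733 367273
7 5876 81009 286264
8 4580 82305 203959
9 3263 83622 120337
10 1925 84960 35377
11 566 35377 0

1. interest=⌊827229·160/10000⌋=13235; principal=86885-13235=73650; balance=827229-73650=753579
2. interest=⌊753579·160/10000⌋=12057; principal=86885-12057=74828; balance=753579-74828=678751
3. interest=⌊678751·160/10000⌋=10860; principal=86885-10860=76025; balance=678751-76025=602726
4. interest=⌊602726·160/10000⌋=9643; principal=86885-9643=77242; balance=602726-77242=525484
5. interest=⌊525484·160/10000⌋=8407; principal=86885-8407=78478; balance=525484-78478=447006
6. interest=⌊447006·160/10000⌋=7152; principal=86885-7152=79733; balance=447006-79733=367273
7. interest=⌊367273·160/10000⌋=5876; principal=86885-5876=81009; balance=367273-81009=286264
8. interest=⌊286264·160/10000⌋=4580; principal=86885-4580=82305; balance=286264-82305=203959
9. interest=⌊203959·160/10000⌋=3263; principal=86885-3263=83622; balance=203959-83622=120337
10. interest=⌊120337·160/10000⌋=1925; principal=86885-1925=84960; balance=120337-84960=35377
11. interest=⌊35377·160/10000⌋=566; principal=min(86885-566,35377)=35377; balance=35377-35377=0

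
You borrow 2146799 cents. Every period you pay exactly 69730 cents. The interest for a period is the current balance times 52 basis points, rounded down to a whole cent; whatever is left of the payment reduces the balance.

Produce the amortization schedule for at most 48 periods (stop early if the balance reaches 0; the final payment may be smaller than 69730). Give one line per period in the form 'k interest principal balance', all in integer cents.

1. interest=⌊2146799·52/10000⌋=11163; principal=69730-11163=58567; balance=2146799-58567=2088232
2. interest=⌊2088232·52/10000⌋=10858; principal=69730-10858=58872; balance=2088232-58872=2029360
3. interest=⌊2029360·52/10000⌋=10552; principal=69730-10552=59178; balance=2029360-59178=1970182
4. interest=⌊1970182·52/10000⌋=10244; principal=69730-10244=59486; balance=1970182-59486=1910696
5. interest=⌊1910696·52/10000⌋=9935; principal=69730-9935=59795; balance=1910696-59795=1850901
6. interest=⌊1850901·52/10000⌋=9624; principal=69730-9624=60106; balance=1850901-60106=1790795
7. interest=⌊1790795·52/10000⌋=9312; principal=69730-9312=60418; balance=1790795-60418=1730377
8. interest=⌊1730377·52/10000⌋=8997; principal=69730-8997=60733; balance=1730377-60733=1669644
9. interest=⌊1669644·52/10000⌋=8682; principal=69730-8682=61048; balance=1669644-61048=1608596
10. interest=⌊1608596·52/10000⌋=8364; principal=69730-8364=61366; balance=1608596-61366=1547230
11. interest=⌊1547230·52/10000⌋=8045; principal=69730-8045=61685; balance=1547230-61685=1485545
12. interest=⌊1485545·52/10000⌋=7724; principal=69730-7724=62006; balance=1485545-62006=1423539
13. interest=⌊1423539·52/10000⌋=7402; principal=69730-7402=62328; balance=1423539-62328=1361211
14. interest=⌊1361211·52/10000⌋=7078; principal=69730-7078=62652; balance=1361211-62652=1298559
15. interest=⌊1298559·52/10000⌋=6752; principal=69730-6752=62978; balance=1298559-62978=1235581
16. interest=⌊1235581·52/10000⌋=6425; principal=69730-6425=63305; balance=1235581-63305=1172276
17. interest=⌊1172276·52/10000⌋=6095; principal=69730-6095=63635; balance=1172276-63635=1108641
18. interest=⌊1108641·52/10000⌋=5764; principal=69730-5764=63966; balance=1108641-63966=1044675
19. interest=⌊1044675·52/10000⌋=5432; principal=69730-5432=64298; balance=1044675-64298=980377
20. interest=⌊980377·52/10000⌋=5097; principal=69730-5097=64633; balance=980377-64633=915744
21. interest=⌊915744·52/10000⌋=4761; principal=69730-4761=64969; balance=915744-64969=850775
22. interest=⌊850775·52/10000⌋=4424; principal=69730-4424=65306; balance=850775-65306=785469
23. interest=⌊785469·52/10000⌋=4084; principal=69730-4084=65646; balance=785469-65646=719823
24. interest=⌊719823·52/10000⌋=3743; principal=69730-3743=65987; balance=719823-65987=653836
25. interest=⌊653836·52/10000⌋=3399; principal=69730-3399=66331; balance=653836-66331=587505
26. interest=⌊587505·52/10000⌋=3055; principal=69730-3055=66675; balance=587505-66675=520830
27. interest=⌊520830·52/10000⌋=2708; principal=69730-2708=67022; balance=520830-67022=453808
28. interest=⌊453808·52/10000⌋=2359; principal=69730-2359=67371; balance=453808-67371=386437
29. interest=⌊386437·52/10000⌋=2009; principal=69730-2009=67721; balance=386437-67721=318716
30. interest=⌊318716·52/10000⌋=1657; principal=69730-1657=68073; balance=318716-68073=250643
31. interest=⌊250643·52/10000⌋=1303; principal=69730-1303=68427; balance=250643-68427=182216
32. interest=⌊182216·52/10000⌋=947; principal=69730-947=68783; balance=182216-68783=113433
33. interest=⌊113433·52/10000⌋=589; principal=69730-589=69141; balance=113433-69141=44292
34. interest=⌊44292·52/10000⌋=230; principal=min(69730-230,44292)=44292; balance=44292-44292=0

1 11163 58567 2088232
2 10858 58872 2029360
3 10552 59178 1970182
4 10244 59486 1910696
5 9935 59795 1850901
6 9624 60106 1790795
7 9312 60418 1730377
8 8997 60733 1669644
9 8682 61048 1608596
10 8364 61366 1547230
11 8045 61685 1485545
12 7724 62006 1423539
13 7402 62328 1361211
14 7078 62652 1298559
15 6752 62978 1235581
16 6425 63305 1172276
17 6095 63635 1108641
18 5764 63966 1044675
19 5432 64298 980377
20 5097 64633 915744
21 4761 64969 850775
22 4424 65306 785469
23 4084 65646 719823
24 3743 65987 653836
25 3399 66331 587505
26 3055 66675 520830
27 2708 67022 453808
28 2359 67371 386437
29 2009 67721 318716
30 1657 68073 250643
31 1303 68427 182216
32 947 68783 113433
33 589 69141 44292
34 230 44292 0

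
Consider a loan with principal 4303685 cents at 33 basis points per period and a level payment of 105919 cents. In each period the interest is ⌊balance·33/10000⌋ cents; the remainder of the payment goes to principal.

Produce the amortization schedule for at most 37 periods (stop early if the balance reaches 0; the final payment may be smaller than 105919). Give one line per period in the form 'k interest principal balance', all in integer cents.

1. interest=⌊4303685·33/10000⌋=14202; principal=105919-14202=91717; balance=4303685-91717=4211968
2. interest=⌊4211968·33/10000⌋=13899; principal=105919-13899=92020; balance=4211968-92020=4119948
3. interest=⌊4119948·33/10000⌋=13595; principal=105919-13595=92324; balance=4119948-92324=4027624
4. interest=⌊4027624·33/10000⌋=13291; principal=105919-13291=92628; balance=4027624-92628=3934996
5. interest=⌊3934996·33/10000⌋=12985; principal=105919-12985=92934; balance=3934996-92934=3842062
6. interest=⌊3842062·33/10000⌋=12678; principal=105919-12678=93241; balance=3842062-93241=3748821
7. interest=⌊3748821·33/10000⌋=12371; principal=105919-12371=93548; balance=3748821-93548=3655273
8. interest=⌊3655273·33/10000⌋=12062; principal=105919-12062=93857; balance=3655273-93857=3561416
9. interest=⌊3561416·33/10000⌋=11752; principal=105919-11752=94167; balance=3561416-94167=3467249
10. interest=⌊3467249·33/10000⌋=11441; principal=105919-11441=94478; balance=3467249-94478=3372771
11. interest=⌊3372771·33/10000⌋=11130; principal=105919-11130=94789; balance=3372771-94789=3277982
12. interest=⌊3277982·33/10000⌋=10817; principal=105919-10817=95102; balance=3277982-95102=3182880
13. interest=⌊3182880·33/10000⌋=10503; principal=105919-10503=95416; balance=3182880-95416=3087464
14. interest=⌊3087464·33/10000⌋=10188; principal=105919-10188=95731; balance=3087464-95731=2991733
15. interest=⌊2991733·33/10000⌋=9872; principal=105919-9872=96047; balance=2991733-96047=2895686
16. interest=⌊2895686·33/10000⌋=9555; principal=105919-9555=96364; balance=2895686-96364=2799322
17. interest=⌊2799322·33/10000⌋=9237; principal=105919-9237=96682; balance=2799322-96682=2702640
18. interest=⌊2702640·33/10000⌋=8918; principal=105919-8918=97001; balance=2702640-97001=2605639
19. interest=⌊2605639·33/10000⌋=8598; principal=105919-8598=97321; balance=2605639-97321=2508318
20. interest=⌊2508318·33/10000⌋=8277; principal=105919-8277=97642; balance=2508318-97642=2410676
21. interest=⌊2410676·33/10000⌋=7955; principal=105919-7955=97964; balance=2410676-97964=2312712
22. interest=⌊2312712·33/10000⌋=7631; principal=105919-7631=98288; balance=2312712-98288=2214424
23. interest=⌊2214424·33/10000⌋=7307; principal=105919-7307=98612; balance=2214424-98612=2115812
24. interest=⌊2115812·33/10000⌋=6982; principal=105919-6982=98937; balance=2115812-98937=2016875
25. interest=⌊2016875·33/10000⌋=6655; principal=105919-6655=99264; balance=2016875-99264=1917611
26. interest=⌊1917611·33/10000⌋=6328; principal=105919-6328=99591; balance=1917611-99591=1818020
27. interest=⌊1818020·33/10000⌋=5999; principal=105919-5999=99920; balance=1818020-99920=1718100
28. interest=⌊1718100·33/10000⌋=5669; principal=105919-5669=100250; balance=1718100-100250=1617850
29. interest=⌊1617850·33/10000⌋=5338; principal=105919-5338=100581; balance=1617850-100581=1517269
30. interest=⌊1517269·33/10000⌋=5006; principal=105919-5006=100913; balance=1517269-100913=1416356
31. interest=⌊1416356·33/10000⌋=4673; principal=105919-4673=101246; balance=1416356-101246=1315110
32. interest=⌊1315110·33/10000⌋=4339; principal=105919-4339=101580; balance=1315110-101580=1213530
33. interest=⌊1213530·33/10000⌋=4004; principal=105919-4004=101915; balance=1213530-101915=1111615
34. interest=⌊1111615·33/10000⌋=3668; principal=105919-3668=102251; balance=1111615-102251=1009364
35. interest=⌊1009364·33/10000⌋=3330; principal=105919-3330=102589; balance=1009364-102589=906775
36. interest=⌊906775·33/10000⌋=2992; principal=105919-2992=102927; balance=906775-102927=803848
37. interest=⌊803848·33/10000⌋=2652; principal=105919-2652=103267; balance=803848-103267=700581

1 14202 91717 4211968
2 13899 92020 4119948
3 13595 92324 4027624
4 13291 92628 3934996
5 12985 92934 3842062
6 12678 93241 3748821
7 12371 93548 3655273
8 12062 93857 3561416
9 11752 94167 3467249
10 11441 94478 3372771
11 11130 94789 3277982
12 10817 95102 3182880
13 10503 95416 3087464
14 10188 95731 2991733
15 9872 96047 2895686
16 9555 96364 2799322
17 9237 96682 2702640
18 8918 97001 2605639
19 8598 97321 2508318
20 8277 97642 2410676
21 7955 97964 2312712
22 7631 98288 2214424
23 7307 98612 2115812
24 6982 98937 2016875
25 6655 99264 1917611
26 6328 99591 1818020
27 5999 99920 1718100
28 5669 100250 1617850
29 5338 100581 1517269
30 5006 100913 1416356
31 4673 101246 1315110
32 4339 101580 1213530
33 4004 101915 1111615
34 3668 102251 1009364
35 3330 102589 906775
36 2992 102927 803848
37 2652 103267 700581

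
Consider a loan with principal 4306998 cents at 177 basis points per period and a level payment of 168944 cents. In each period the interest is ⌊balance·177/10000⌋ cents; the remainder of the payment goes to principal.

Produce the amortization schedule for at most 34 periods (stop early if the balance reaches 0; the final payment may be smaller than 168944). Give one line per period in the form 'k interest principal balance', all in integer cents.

1. interest=⌊4306998·177/10000⌋=76233; principal=168944-76233=92711; balance=4306998-92711=4214287
2. interest=⌊4214287·177/10000⌋=74592; principal=168944-74592=94352; balance=4214287-94352=4119935
3. interest=⌊4119935·177/10000⌋=72922; principal=168944-72922=96022; balance=4119935-96022=4023913
4. interest=⌊4023913·177/10000⌋=71223; principal=168944-71223=97721; balance=4023913-97721=3926192
5. interest=⌊3926192·177/10000⌋=69493; principal=168944-69493=99451; balance=3926192-99451=3826741
6. interest=⌊3826741·177/10000⌋=67733; principal=168944-67733=101211; balance=3826741-101211=3725530
7. interest=⌊3725530·177/10000⌋=65941; principal=168944-65941=103003; balance=3725530-103003=3622527
8. interest=⌊3622527·177/10000⌋=64118; principal=168944-64118=104826; balance=3622527-104826=3517701
9. interest=⌊3517701·177/10000⌋=62263; principal=168944-62263=106681; balance=3517701-106681=3411020
10. interest=⌊3411020·177/10000⌋=60375; principal=168944-60375=108569; balance=3411020-108569=3302451
11. interest=⌊3302451·177/10000⌋=58453; principal=168944-58453=110491; balance=3302451-110491=3191960
12. interest=⌊3191960·177/10000⌋=56497; principal=168944-56497=112447; balance=3191960-112447=3079513
13. interest=⌊3079513·177/10000⌋=54507; principal=168944-54507=114437; balance=3079513-114437=2965076
14. interest=⌊2965076·177/10000⌋=52481; principal=168944-52481=116463; balance=2965076-116463=2848613
15. interest=⌊2848613·177/10000⌋=50420; principal=168944-50420=118524; balance=2848613-118524=2730089
16. interest=⌊2730089·177/10000⌋=48322; principal=168944-48322=120622; balance=2730089-120622=2609467
17. interest=⌊2609467·177/10000⌋=46187; principal=168944-46187=122757; balance=2609467-122757=2486710
18. interest=⌊2486710·177/10000⌋=44014; principal=168944-44014=124930; balance=2486710-124930=2361780
19. interest=⌊2361780·177/10000⌋=41803; principal=168944-41803=127141; balance=2361780-127141=2234639
20. interest=⌊2234639·177/10000⌋=39553; principal=168944-39553=129391; balance=2234639-129391=2105248
21. interest=⌊2105248·177/10000⌋=37262; principal=168944-37262=131682; balance=2105248-131682=1973566
22. interest=⌊1973566·177/10000⌋=34932; principal=168944-34932=134012; balance=1973566-134012=1839554
23. interest=⌊1839554·177/10000⌋=32560; principal=168944-32560=136384; balance=1839554-136384=1703170
24. interest=⌊1703170·177/10000⌋=30146; principal=168944-30146=138798; balance=1703170-138798=1564372
25. interest=⌊1564372·177/10000⌋=27689; principal=168944-27689=141255; balance=1564372-141255=1423117
26. interest=⌊1423117·177/10000⌋=25189; principal=168944-25189=143755; balance=1423117-143755=1279362
27. interest=⌊1279362·177/10000⌋=22644; principal=168944-22644=146300; balance=1279362-146300=1133062
28. interest=⌊1133062·177/10000⌋=20055; principal=168944-20055=148889; balance=1133062-148889=984173
29. interest=⌊984173·177/10000⌋=17419; principal=168944-17419=151525; balance=984173-151525=832648
30. interest=⌊832648·177/10000⌋=14737; principal=168944-14737=154207; balance=832648-154207=678441
31. interest=⌊678441·177/10000⌋=12008; principal=168944-12008=156936; balance=678441-156936=521505
32. interest=⌊521505·177/10000⌋=9230; principal=168944-9230=159714; balance=521505-159714=361791
33. interest=⌊361791·177/10000⌋=6403; principal=168944-6403=162541; balance=361791-162541=199250
34. interest=⌊199250·177/10000⌋=3526; principal=168944-3526=165418; balance=199250-165418=33832

1 76233 92711 4214287
2 74592 94352 4119935
3 72922 96022 4023913
4 71223 97721 3926192
5 69493 99451 3826741
6 67733 101211 3725530
7 65941 103003 3622527
8 64118 104826 3517701
9 62263 106681 3411020
10 60375 108569 3302451
11 58453 110491 3191960
12 56497 112447 3079513
13 54507 114437 2965076
14 52481 116463 2848613
15 50420 118524 2730089
16 48322 120622 2609467
17 46187 122757 2486710
18 44014 124930 2361780
19 41803 127141 2234639
20 39553 129391 2105248
21 37262 131682 1973566
22 34932 134012 1839554
23 32560 136384 1703170
24 30146 138798 1564372
25 27689 141255 1423117
26 25189 143755 1279362
27 22644 146300 1133062
28 20055 148889 984173
29 17419 151525 832648
30 14737 154207 678441
31 12008 156936 521505
32 9230 159714 361791
33 6403 162541 199250
34 3526 165418 33832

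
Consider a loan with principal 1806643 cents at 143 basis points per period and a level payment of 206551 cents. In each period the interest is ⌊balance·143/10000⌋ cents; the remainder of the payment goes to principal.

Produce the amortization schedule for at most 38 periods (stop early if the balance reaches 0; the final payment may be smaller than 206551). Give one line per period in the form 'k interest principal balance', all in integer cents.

1. interest=⌊1806643·143/10000⌋=25834; principal=206551-25834=180717; balance=1806643-180717=1625926
2. interest=⌊1625926·143/10000⌋=23250; principal=206551-23250=183301; balance=1625926-183301=1442625
3. interest=⌊1442625·143/10000⌋=20629; principal=206551-20629=185922; balance=1442625-185922=1256703
4. interest=⌊1256703·143/10000⌋=17970; principal=206551-17970=188581; balance=1256703-188581=1068122
5. interest=⌊1068122·143/10000⌋=15274; principal=206551-15274=191277; balance=1068122-191277=876845
6. interest=⌊876845·143/10000⌋=12538; principal=206551-12538=194013; balance=876845-194013=682832
7. interest=⌊682832·143/10000⌋=9764; principal=206551-9764=196787; balance=682832-196787=486045
8. interest=⌊486045·143/10000⌋=6950; principal=206551-6950=199601; balance=486045-199601=286444
9. interest=⌊286444·143/10000⌋=4096; principal=206551-4096=202455; balance=286444-202455=83989
10. interest=⌊83989·143/10000⌋=1201; principal=min(206551-1201,83989)=83989; balance=83989-83989=0

1 25834 180717 1625926
2 23250 183301 1442625
3 20629 185922 1256703
4 17970 188581 1068122
5 15274 191277 876845
6 12538 194013 682832
7 9764 196787 486045
8 6950 199601 286444
9 4096 202455 83989
10 1201 83989 0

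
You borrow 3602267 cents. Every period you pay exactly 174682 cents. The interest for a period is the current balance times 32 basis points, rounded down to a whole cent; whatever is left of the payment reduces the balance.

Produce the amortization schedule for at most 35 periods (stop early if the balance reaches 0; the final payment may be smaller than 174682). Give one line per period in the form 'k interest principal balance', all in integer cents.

1. interest=⌊3602267·32/10000⌋=11527; principal=174682-11527=163155; balance=3602267-163155=3439112
2. interest=⌊3439112·32/10000⌋=11005; principal=174682-11005=163677; balance=3439112-163677=3275435
3. interest=⌊3275435·32/10000⌋=10481; principal=174682-10481=164201; balance=3275435-164201=3111234
4. interest=⌊3111234·32/10000⌋=9955; principal=174682-9955=164727; balance=3111234-164727=2946507
5. interest=⌊2946507·32/10000⌋=9428; principal=174682-9428=165254; balance=2946507-165254=2781253
6. interest=⌊2781253·32/10000⌋=8900; principal=174682-8900=165782; balance=2781253-165782=2615471
7. interest=⌊2615471·32/10000⌋=8369; principal=174682-8369=166313; balance=2615471-166313=2449158
8. interest=⌊2449158·32/10000⌋=7837; principal=174682-7837=166845; balance=2449158-166845=2282313
9. interest=⌊2282313·32/10000⌋=7303; principal=174682-7303=167379; balance=2282313-167379=2114934
10. interest=⌊2114934·32/10000⌋=6767; principal=174682-6767=167915; balance=2114934-167915=1947019
11. interest=⌊1947019·32/10000⌋=6230; principal=174682-6230=168452; balance=1947019-168452=1778567
12. interest=⌊1778567·32/10000⌋=5691; principal=174682-5691=168991; balance=1778567-168991=1609576
13. interest=⌊1609576·32/10000⌋=5150; principal=174682-5150=169532; balance=1609576-169532=1440044
14. interest=⌊1440044·32/10000⌋=4608; principal=174682-4608=170074; balance=1440044-170074=1269970
15. interest=⌊1269970·32/10000⌋=4063; principal=174682-4063=170619; balance=1269970-170619=1099351
16. interest=⌊1099351·32/10000⌋=3517; principal=174682-3517=171165; balance=1099351-171165=928186
17. interest=⌊928186·32/10000⌋=2970; principal=174682-2970=171712; balance=928186-171712=756474
18. interest=⌊756474·32/10000⌋=2420; principal=174682-2420=172262; balance=756474-172262=584212
19. interest=⌊584212·32/10000⌋=1869; principal=174682-1869=172813; balance=584212-172813=411399
20. interest=⌊411399·32/10000⌋=1316; principal=174682-1316=173366; balance=411399-173366=238033
21. interest=⌊238033·32/10000⌋=761; principal=174682-761=173921; balance=238033-173921=64112
22. interest=⌊64112·32/10000⌋=205; principal=min(174682-205,64112)=64112; balance=64112-64112=0

1 11527 163155 3439112
2 11005 163677 3275435
3 10481 164201 3111234
4 9955 164727 2946507
5 9428 165254 2781253
6 8900 165782 2615471
7 8369 166313 2449158
8 7837 166845 2282313
9 7303 167379 2114934
10 6767 167915 1947019
11 6230 168452 1778567
12 5691 168991 1609576
13 5150 169532 1440044
14 4608 170074 1269970
15 4063 170619 1099351
16 3517 171165 928186
17 2970 171712 756474
18 2420 172262 584212
19 1869 172813 411399
20 1316 173366 238033
21 761 173921 64112
22 205 64112 0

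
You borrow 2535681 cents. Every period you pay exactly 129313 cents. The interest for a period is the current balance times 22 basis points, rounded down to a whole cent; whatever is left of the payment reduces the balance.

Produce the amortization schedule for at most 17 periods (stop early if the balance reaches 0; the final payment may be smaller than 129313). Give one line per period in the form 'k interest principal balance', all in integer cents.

1. interest=⌊2535681·22/10000⌋=5578; principal=129313-5578=123735; balance=2535681-123735=2411946
2. interest=⌊2411946·22/10000⌋=5306; principal=129313-5306=124007; balance=2411946-124007=2287939
3. interest=⌊2287939·22/10000⌋=5033; principal=129313-5033=124280; balance=2287939-124280=2163659
4. interest=⌊2163659·22/10000⌋=4760; principal=129313-4760=124553; balance=2163659-124553=2039106
5. interest=⌊2039106·22/10000⌋=4486; principal=129313-4486=124827; balance=2039106-124827=1914279
6. interest=⌊1914279·22/10000⌋=4211; principal=129313-4211=125102; balance=1914279-125102=1789177
7. interest=⌊1789177·22/10000⌋=3936; principal=129313-3936=125377; balance=1789177-125377=1663800
8. interest=⌊1663800·22/10000⌋=3660; principal=129313-3660=125653; balance=1663800-125653=1538147
9. interest=⌊1538147·22/10000⌋=3383; principal=129313-3383=125930; balance=1538147-125930=1412217
10. interest=⌊1412217·22/10000⌋=3106; principal=129313-3106=126207; balance=1412217-126207=1286010
11. interest=⌊1286010·22/10000⌋=2829; principal=129313-2829=126484; balance=1286010-126484=1159526
12. interest=⌊1159526·22/10000⌋=2550; principal=129313-2550=126763; balance=1159526-126763=1032763
13. interest=⌊1032763·22/10000⌋=2272; principal=129313-2272=127041; balance=1032763-127041=905722
14. interest=⌊905722·22/10000⌋=1992; principal=129313-1992=127321; balance=905722-127321=778401
15. interest=⌊778401·22/10000⌋=1712; principal=129313-1712=127601; balance=778401-127601=650800
16. interest=⌊650800·22/10000⌋=1431; principal=129313-1431=127882; balance=650800-127882=522918
17. interest=⌊522918·22/10000⌋=1150; principal=129313-1150=128163; balance=522918-128163=394755

1 5578 123735 2411946
2 5306 124007 2287939
3 5033 124280 2163659
4 4760 124553 2039106
5 4486 124827 1914279
6 4211 125102 1789177
7 3936 125377 1663800
8 3660 125653 1538147
9 3383 125930 1412217
10 3106 126207 1286010
11 2829 126484 1159526
12 2550 126763 1032763
13 2272 127041 905722
14 1992 127321 778401
15 1712 127601 650800
16 1431 127882 522918
17 1150 128163 394755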